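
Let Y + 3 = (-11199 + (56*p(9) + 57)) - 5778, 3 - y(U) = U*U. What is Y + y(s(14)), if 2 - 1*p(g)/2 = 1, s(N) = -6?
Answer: -16844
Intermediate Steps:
p(g) = 2 (p(g) = 4 - 2*1 = 4 - 2 = 2)
y(U) = 3 - U² (y(U) = 3 - U*U = 3 - U²)
Y = -16811 (Y = -3 + ((-11199 + (56*2 + 57)) - 5778) = -3 + ((-11199 + (112 + 57)) - 5778) = -3 + ((-11199 + 169) - 5778) = -3 + (-11030 - 5778) = -3 - 16808 = -16811)
Y + y(s(14)) = -16811 + (3 - 1*(-6)²) = -16811 + (3 - 1*36) = -16811 + (3 - 36) = -16811 - 33 = -16844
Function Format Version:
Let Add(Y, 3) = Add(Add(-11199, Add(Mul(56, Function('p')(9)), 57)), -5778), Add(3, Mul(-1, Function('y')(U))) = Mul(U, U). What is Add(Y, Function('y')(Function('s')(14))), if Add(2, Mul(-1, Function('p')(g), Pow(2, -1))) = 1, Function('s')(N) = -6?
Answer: -16844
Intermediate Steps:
Function('p')(g) = 2 (Function('p')(g) = Add(4, Mul(-2, 1)) = Add(4, -2) = 2)
Function('y')(U) = Add(3, Mul(-1, Pow(U, 2))) (Function('y')(U) = Add(3, Mul(-1, Mul(U, U))) = Add(3, Mul(-1, Pow(U, 2))))
Y = -16811 (Y = Add(-3, Add(Add(-11199, Add(Mul(56, 2), 57)), -5778)) = Add(-3, Add(Add(-11199, Add(112, 57)), -5778)) = Add(-3, Add(Add(-11199, 169), -5778)) = Add(-3, Add(-11030, -5778)) = Add(-3, -16808) = -16811)
Add(Y, Function('y')(Function('s')(14))) = Add(-16811, Add(3, Mul(-1, Pow(-6, 2)))) = Add(-16811, Add(3, Mul(-1, 36))) = Add(-16811, Add(3, -36)) = Add(-16811, -33) = -16844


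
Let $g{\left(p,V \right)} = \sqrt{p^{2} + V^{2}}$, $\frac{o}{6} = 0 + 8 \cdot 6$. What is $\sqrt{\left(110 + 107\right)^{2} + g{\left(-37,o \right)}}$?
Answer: $\sqrt{47089 + \sqrt{84313}} \approx 217.67$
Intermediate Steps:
$o = 288$ ($o = 6 \left(0 + 8 \cdot 6\right) = 6 \left(0 + 48\right) = 6 \cdot 48 = 288$)
$g{\left(p,V \right)} = \sqrt{V^{2} + p^{2}}$
$\sqrt{\left(110 + 107\right)^{2} + g{\left(-37,o \right)}} = \sqrt{\left(110 + 107\right)^{2} + \sqrt{288^{2} + \left(-37\right)^{2}}} = \sqrt{217^{2} + \sqrt{82944 + 1369}} = \sqrt{47089 + \sqrt{84313}}$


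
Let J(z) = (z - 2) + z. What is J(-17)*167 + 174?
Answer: -5838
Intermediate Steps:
J(z) = -2 + 2*z (J(z) = (-2 + z) + z = -2 + 2*z)
J(-17)*167 + 174 = (-2 + 2*(-17))*167 + 174 = (-2 - 34)*167 + 174 = -36*167 + 174 = -6012 + 174 = -5838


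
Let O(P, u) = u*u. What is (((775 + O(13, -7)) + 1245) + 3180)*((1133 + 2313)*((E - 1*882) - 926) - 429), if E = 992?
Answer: -14762103885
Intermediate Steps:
O(P, u) = u²
(((775 + O(13, -7)) + 1245) + 3180)*((1133 + 2313)*((E - 1*882) - 926) - 429) = (((775 + (-7)²) + 1245) + 3180)*((1133 + 2313)*((992 - 1*882) - 926) - 429) = (((775 + 49) + 1245) + 3180)*(3446*((992 - 882) - 926) - 429) = ((824 + 1245) + 3180)*(3446*(110 - 926) - 429) = (2069 + 3180)*(3446*(-816) - 429) = 5249*(-2811936 - 429) = 5249*(-2812365) = -14762103885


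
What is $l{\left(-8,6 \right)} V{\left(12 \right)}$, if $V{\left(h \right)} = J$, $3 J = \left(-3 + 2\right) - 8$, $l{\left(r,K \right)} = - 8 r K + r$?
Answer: $-1128$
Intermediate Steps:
$l{\left(r,K \right)} = r - 8 K r$ ($l{\left(r,K \right)} = - 8 K r + r = r - 8 K r$)
$J = -3$ ($J = \frac{\left(-3 + 2\right) - 8}{3} = \frac{-1 - 8}{3} = \frac{1}{3} \left(-9\right) = -3$)
$V{\left(h \right)} = -3$
$l{\left(-8,6 \right)} V{\left(12 \right)} = - 8 \left(1 - 48\right) \left(-3\right) = \left(-8\right) \left(-47\right) \left(-3\right) = 376 \left(-3\right) = -1128$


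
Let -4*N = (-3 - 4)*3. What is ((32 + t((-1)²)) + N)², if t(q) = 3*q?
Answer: 25921/16 ≈ 1620.1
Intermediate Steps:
N = 21/4 (N = -(-3 - 4)*3/4 = -(-7)*3/4 = -¼*(-21) = 21/4 ≈ 5.2500)
((32 + t((-1)²)) + N)² = ((32 + 3*(-1)²) + 21/4)² = ((32 + 3*1) + 21/4)² = ((32 + 3) + 21/4)² = (35 + 21/4)² = (161/4)² = 25921/16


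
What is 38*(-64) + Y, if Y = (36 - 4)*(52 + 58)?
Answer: 1088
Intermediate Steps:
Y = 3520 (Y = 32*110 = 3520)
38*(-64) + Y = 38*(-64) + 3520 = -2432 + 3520 = 1088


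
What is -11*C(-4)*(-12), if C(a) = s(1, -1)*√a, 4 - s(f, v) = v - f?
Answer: 1584*I ≈ 1584.0*I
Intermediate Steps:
s(f, v) = 4 + f - v (s(f, v) = 4 - (v - f) = 4 + (f - v) = 4 + f - v)
C(a) = 6*√a (C(a) = (4 + 1 - 1*(-1))*√a = (4 + 1 + 1)*√a = 6*√a)
-11*C(-4)*(-12) = -66*√(-4)*(-12) = -66*2*I*(-12) = -132*I*(-12) = 1584*I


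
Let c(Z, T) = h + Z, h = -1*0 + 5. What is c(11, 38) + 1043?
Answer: 1059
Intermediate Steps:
h = 5 (h = 0 + 5 = 5)
c(Z, T) = 5 + Z
c(11, 38) + 1043 = (5 + 11) + 1043 = 16 + 1043 = 1059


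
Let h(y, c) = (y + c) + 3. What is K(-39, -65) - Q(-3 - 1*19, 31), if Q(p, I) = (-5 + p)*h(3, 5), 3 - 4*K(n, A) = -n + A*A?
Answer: -3073/4 ≈ -768.25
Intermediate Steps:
K(n, A) = ¾ - A²/4 + n/4 (K(n, A) = ¾ - (-n + A*A)/4 = ¾ - (-n + A²)/4 = ¾ - (A² - n)/4 = ¾ + (-A²/4 + n/4) = ¾ - A²/4 + n/4)
h(y, c) = 3 + c + y (h(y, c) = (c + y) + 3 = 3 + c + y)
Q(p, I) = -55 + 11*p (Q(p, I) = (-5 + p)*(3 + 5 + 3) = (-5 + p)*11 = -55 + 11*p)
K(-39, -65) - Q(-3 - 1*19, 31) = (¾ - ¼*(-65)² + (¼)*(-39)) - (-55 + 11*(-3 - 1*19)) = (¾ - ¼*4225 - 39/4) - (-55 + 11*(-3 - 19)) = (¾ - 4225/4 - 39/4) - (-55 + 11*(-22)) = -4261/4 - (-55 - 242) = -4261/4 - 1*(-297) = -4261/4 + 297 = -3073/4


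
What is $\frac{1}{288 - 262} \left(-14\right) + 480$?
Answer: $\frac{6233}{13} \approx 479.46$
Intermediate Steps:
$\frac{1}{288 - 262} \left(-14\right) + 480 = \frac{1}{26} \left(-14\right) + 480 = - \frac{7}{13} + 480 = \frac{6233}{13}$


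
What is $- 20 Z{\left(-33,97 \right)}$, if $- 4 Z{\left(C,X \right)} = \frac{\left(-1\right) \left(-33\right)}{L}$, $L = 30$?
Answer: $\frac{11}{2} \approx 5.5$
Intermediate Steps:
$Z{\left(C,X \right)} = - \frac{11}{40}$ ($Z{\left(C,X \right)} = - \frac{\left(-1\right) \left(-33\right) \frac{1}{30}}{4} = - \frac{33 \cdot \frac{1}{30}}{4} = \left(- \frac{1}{4}\right) \frac{11}{10} = - \frac{11}{40}$)
$- 20 Z{\left(-33,97 \right)} = \left(-20\right) \left(- \frac{11}{40}\right) = \frac{11}{2}$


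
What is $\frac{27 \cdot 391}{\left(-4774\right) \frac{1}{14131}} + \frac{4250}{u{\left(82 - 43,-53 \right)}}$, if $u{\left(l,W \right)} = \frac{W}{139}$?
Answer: $- \frac{10726831751}{253022} \approx -42395.0$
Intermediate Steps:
$u{\left(l,W \right)} = \frac{W}{139}$ ($u{\left(l,W \right)} = W \frac{1}{139} = \frac{W}{139}$)
$\frac{27 \cdot 391}{\left(-4774\right) \frac{1}{14131}} + \frac{4250}{u{\left(82 - 43,-53 \right)}} = \frac{27 \cdot 391}{\left(-4774\right) \frac{1}{14131}} + \frac{4250}{\frac{1}{139} \left(-53\right)} = \frac{10557}{\left(-4774\right) \frac{1}{14131}} + \frac{4250}{- \frac{53}{139}} = \frac{10557}{- \frac{4774}{14131}} + 4250 \left(- \frac{139}{53}\right) = 10557 \left(- \frac{14131}{4774}\right) - \frac{590750}{53} = - \frac{149180967}{4774} - \frac{590750}{53} = - \frac{10726831751}{253022}$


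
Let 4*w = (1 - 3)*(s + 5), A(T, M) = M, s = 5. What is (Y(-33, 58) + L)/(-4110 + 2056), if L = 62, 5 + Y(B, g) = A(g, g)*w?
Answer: 233/2054 ≈ 0.11344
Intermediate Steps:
w = -5 (w = ((1 - 3)*(5 + 5))/4 = (-2*10)/4 = (1/4)*(-20) = -5)
Y(B, g) = -5 - 5*g (Y(B, g) = -5 + g*(-5) = -5 - 5*g)
(Y(-33, 58) + L)/(-4110 + 2056) = ((-5 - 5*58) + 62)/(-4110 + 2056) = ((-5 - 290) + 62)/(-2054) = (-295 + 62)*(-1/2054) = -233*(-1/2054) = 233/2054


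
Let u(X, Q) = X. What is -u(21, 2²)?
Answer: -21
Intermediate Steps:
-u(21, 2²) = -1*21 = -21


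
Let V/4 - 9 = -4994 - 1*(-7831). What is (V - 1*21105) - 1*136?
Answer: -9857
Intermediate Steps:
V = 11384 (V = 36 + 4*(-4994 - 1*(-7831)) = 36 + 4*(-4994 + 7831) = 36 + 4*2837 = 36 + 11348 = 11384)
(V - 1*21105) - 1*136 = (11384 - 1*21105) - 1*136 = (11384 - 21105) - 136 = -9721 - 136 = -9857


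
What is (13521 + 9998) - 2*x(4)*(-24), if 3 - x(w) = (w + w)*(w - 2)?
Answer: 22895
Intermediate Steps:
x(w) = 3 - 2*w*(-2 + w) (x(w) = 3 - (w + w)*(w - 2) = 3 - 2*w*(-2 + w))
(13521 + 9998) - 2*x(4)*(-24) = (13521 + 9998) - 2*(3 - 2*4² + 4*4)*(-24) = 23519 - 2*(3 - 2*16 + 16)*(-24) = 23519 - 2*(3 - 32 + 16)*(-24) = 23519 - 2*(-13)*(-24) = 23519 + 26*(-24) = 23519 - 624 = 22895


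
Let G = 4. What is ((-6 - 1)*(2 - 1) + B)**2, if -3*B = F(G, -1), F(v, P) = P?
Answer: 400/9 ≈ 44.444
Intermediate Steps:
B = 1/3 (B = -1/3*(-1) = 1/3 ≈ 0.33333)
((-6 - 1)*(2 - 1) + B)**2 = ((-6 - 1)*(2 - 1) + 1/3)**2 = (-7*1 + 1/3)**2 = (-7 + 1/3)**2 = (-20/3)**2 = 400/9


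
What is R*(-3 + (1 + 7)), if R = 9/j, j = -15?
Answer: -3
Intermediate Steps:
R = -3/5 (R = 9/(-15) = 9*(-1/15) = -3/5 ≈ -0.60000)
R*(-3 + (1 + 7)) = -3*(-3 + (1 + 7))/5 = -3*(-3 + 8)/5 = -3/5*5 = -3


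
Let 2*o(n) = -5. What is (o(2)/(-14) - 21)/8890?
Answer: -583/248920 ≈ -0.0023421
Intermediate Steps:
o(n) = -5/2 (o(n) = (1/2)*(-5) = -5/2)
(o(2)/(-14) - 21)/8890 = (-5/2/(-14) - 21)/8890 = (-1/14*(-5/2) - 21)*(1/8890) = (5/28 - 21)*(1/8890) = -583/28*1/8890 = -583/248920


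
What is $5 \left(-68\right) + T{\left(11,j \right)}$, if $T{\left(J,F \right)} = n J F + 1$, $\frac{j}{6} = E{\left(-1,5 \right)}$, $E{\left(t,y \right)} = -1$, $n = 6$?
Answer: $-735$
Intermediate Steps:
$j = -6$ ($j = 6 \left(-1\right) = -6$)
$T{\left(J,F \right)} = 1 + 6 F J$ ($T{\left(J,F \right)} = 6 J F + 1 = 6 F J + 1 = 1 + 6 F J$)
$5 \left(-68\right) + T{\left(11,j \right)} = 5 \left(-68\right) + \left(1 + 6 \left(-6\right) 11\right) = -340 + \left(1 - 396\right) = -340 - 395 = -735$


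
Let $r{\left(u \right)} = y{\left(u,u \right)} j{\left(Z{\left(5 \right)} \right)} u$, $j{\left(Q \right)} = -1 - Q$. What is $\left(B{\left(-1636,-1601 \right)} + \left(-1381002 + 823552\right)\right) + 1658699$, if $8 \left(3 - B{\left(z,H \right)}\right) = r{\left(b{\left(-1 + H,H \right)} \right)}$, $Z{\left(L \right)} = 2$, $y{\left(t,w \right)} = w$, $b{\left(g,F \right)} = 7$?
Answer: $\frac{8810163}{8} \approx 1.1013 \cdot 10^{6}$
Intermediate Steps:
$r{\left(u \right)} = - 3 u^{2}$ ($r{\left(u \right)} = u \left(-1 - 2\right) u = u \left(-3\right) u = - 3 u u = - 3 u^{2}$)
$B{\left(z,H \right)} = \frac{171}{8}$ ($B{\left(z,H \right)} = 3 - \frac{\left(-3\right) 7^{2}}{8} = 3 - \frac{\left(-3\right) 49}{8} = 3 - - \frac{147}{8} = 3 + \frac{147}{8} = \frac{171}{8}$)
$\left(B{\left(-1636,-1601 \right)} + \left(-1381002 + 823552\right)\right) + 1658699 = \left(\frac{171}{8} + \left(-1381002 + 823552\right)\right) + 1658699 = \left(\frac{171}{8} - 557450\right) + 1658699 = - \frac{4459429}{8} + 1658699 = \frac{8810163}{8}$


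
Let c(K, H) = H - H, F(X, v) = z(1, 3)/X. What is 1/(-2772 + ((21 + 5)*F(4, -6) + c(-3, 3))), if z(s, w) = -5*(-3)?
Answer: -2/5349 ≈ -0.00037390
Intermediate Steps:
z(s, w) = 15
F(X, v) = 15/X
c(K, H) = 0
1/(-2772 + ((21 + 5)*F(4, -6) + c(-3, 3))) = 1/(-2772 + ((21 + 5)*(15/4) + 0)) = 1/(-2772 + (26*(15*(¼)) + 0)) = 1/(-2772 + (26*(15/4) + 0)) = 1/(-2772 + (195/2 + 0)) = 1/(-2772 + 195/2) = 1/(-5349/2) = -2/5349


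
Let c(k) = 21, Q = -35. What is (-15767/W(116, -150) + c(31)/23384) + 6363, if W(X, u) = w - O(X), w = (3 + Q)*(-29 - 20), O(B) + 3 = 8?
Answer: 232193845991/36549192 ≈ 6352.9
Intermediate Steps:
O(B) = 5 (O(B) = -3 + 8 = 5)
w = 1568 (w = (3 - 35)*(-29 - 20) = -32*(-49) = 1568)
W(X, u) = 1563 (W(X, u) = 1568 - 1*5 = 1568 - 5 = 1563)
(-15767/W(116, -150) + c(31)/23384) + 6363 = (-15767/1563 + 21/23384) + 6363 = -368662705/36549192 + 6363 = 232193845991/36549192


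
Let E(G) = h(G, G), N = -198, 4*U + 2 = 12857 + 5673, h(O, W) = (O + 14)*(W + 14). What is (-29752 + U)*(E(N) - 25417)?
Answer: -211987680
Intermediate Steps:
h(O, W) = (14 + O)*(14 + W)
U = 4632 (U = -½ + (12857 + 5673)/4 = -½ + (¼)*18530 = -½ + 9265/2 = 4632)
E(G) = 196 + G² + 28*G (E(G) = 196 + 14*G + 14*G + G*G = 196 + 14*G + 14*G + G² = 196 + G² + 28*G)
(-29752 + U)*(E(N) - 25417) = (-29752 + 4632)*((196 + (-198)² + 28*(-198)) - 25417) = -25120*((196 + 39204 - 5544) - 25417) = -25120*(33856 - 25417) = -25120*8439 = -211987680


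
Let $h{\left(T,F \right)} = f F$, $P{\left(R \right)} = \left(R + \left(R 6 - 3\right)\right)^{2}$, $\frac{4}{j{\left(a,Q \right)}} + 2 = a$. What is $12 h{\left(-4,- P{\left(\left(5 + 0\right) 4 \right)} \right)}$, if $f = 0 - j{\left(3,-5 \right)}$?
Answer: $900912$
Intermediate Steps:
$j{\left(a,Q \right)} = \frac{4}{-2 + a}$
$P{\left(R \right)} = \left(-3 + 7 R\right)^{2}$ ($P{\left(R \right)} = \left(R + \left(6 R - 3\right)\right)^{2} = \left(R + \left(-3 + 6 R\right)\right)^{2} = \left(-3 + 7 R\right)^{2}$)
$f = -4$ ($f = 0 - \frac{4}{-2 + 3} = 0 - \frac{4}{1} = 0 - 4 \cdot 1 = 0 - 4 = -4$)
$h{\left(T,F \right)} = - 4 F$
$12 h{\left(-4,- P{\left(\left(5 + 0\right) 4 \right)} \right)} = 12 \left(- 4 \left(- \left(-3 + 7 \left(5 + 0\right) 4\right)^{2}\right)\right) = 12 \left(- 4 \left(- \left(-3 + 7 \cdot 5 \cdot 4\right)^{2}\right)\right) = 12 \left(- 4 \left(- \left(-3 + 7 \cdot 20\right)^{2}\right)\right) = 12 \left(- 4 \left(- \left(-3 + 140\right)^{2}\right)\right) = 12 \left(- 4 \left(- 137^{2}\right)\right) = 12 \left(- 4 \left(\left(-1\right) 18769\right)\right) = 12 \left(\left(-4\right) \left(-18769\right)\right) = 12 \cdot 75076 = 900912$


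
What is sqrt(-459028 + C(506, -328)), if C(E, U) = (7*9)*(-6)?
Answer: I*sqrt(459406) ≈ 677.79*I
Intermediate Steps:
C(E, U) = -378 (C(E, U) = 63*(-6) = -378)
sqrt(-459028 + C(506, -328)) = sqrt(-459028 - 378) = sqrt(-459406) = I*sqrt(459406)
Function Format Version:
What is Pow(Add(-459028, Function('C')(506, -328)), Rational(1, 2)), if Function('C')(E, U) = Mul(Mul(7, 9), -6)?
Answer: Mul(I, Pow(459406, Rational(1, 2))) ≈ Mul(677.79, I)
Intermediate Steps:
Function('C')(E, U) = -378 (Function('C')(E, U) = Mul(63, -6) = -378)
Pow(Add(-459028, Function('C')(506, -328)), Rational(1, 2)) = Pow(Add(-459028, -378), Rational(1, 2)) = Pow(-459406, Rational(1, 2)) = Mul(I, Pow(459406, Rational(1, 2)))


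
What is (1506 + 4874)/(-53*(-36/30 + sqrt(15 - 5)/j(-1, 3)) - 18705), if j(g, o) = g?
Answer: -2973303300/8686842599 - 8453500*sqrt(10)/8686842599 ≈ -0.34535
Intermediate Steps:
(1506 + 4874)/(-53*(-36/30 + sqrt(15 - 5)/j(-1, 3)) - 18705) = (1506 + 4874)/(-53*(-36/30 + sqrt(15 - 5)/(-1)) - 18705) = 6380/(-53*(-36*1/30 + sqrt(10)*(-1)) - 18705) = 6380/(-53*(-6/5 - sqrt(10)) - 18705) = 6380/((318/5 + 53*sqrt(10)) - 18705) = 6380/(-93207/5 + 53*sqrt(10))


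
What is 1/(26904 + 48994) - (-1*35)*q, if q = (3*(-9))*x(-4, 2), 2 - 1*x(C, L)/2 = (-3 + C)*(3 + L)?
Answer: -5307547139/75898 ≈ -69930.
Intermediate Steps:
x(C, L) = 4 - 2*(-3 + C)*(3 + L)
q = -1998 (q = (3*(-9))*(22 - 6*(-4) + 6*2 - 2*(-4)*2) = -27*(22 + 24 + 12 + 16) = -27*74 = -1998)
1/(26904 + 48994) - (-1*35)*q = 1/(26904 + 48994) - (-1*35)*(-1998) = 1/75898 - (-35)*(-1998) = 1/75898 - 1*69930 = 1/75898 - 69930 = -5307547139/75898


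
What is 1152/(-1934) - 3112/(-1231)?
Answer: 2300248/1190377 ≈ 1.9324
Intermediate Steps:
1152/(-1934) - 3112/(-1231) = 1152*(-1/1934) - 3112*(-1/1231) = -576/967 + 3112/1231 = 2300248/1190377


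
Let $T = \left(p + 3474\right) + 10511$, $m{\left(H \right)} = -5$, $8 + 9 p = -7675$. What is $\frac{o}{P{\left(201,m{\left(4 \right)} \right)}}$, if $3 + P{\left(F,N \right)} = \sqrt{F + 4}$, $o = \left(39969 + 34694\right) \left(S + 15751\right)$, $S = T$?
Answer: $\frac{6469324961}{196} + \frac{6469324961 \sqrt{205}}{588} \approx 1.9054 \cdot 10^{8}$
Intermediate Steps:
$p = - \frac{2561}{3}$ ($p = - \frac{8}{9} + \frac{1}{9} \left(-7675\right) = - \frac{8}{9} - \frac{7675}{9} = - \frac{2561}{3} \approx -853.67$)
$T = \frac{39394}{3}$ ($T = \left(- \frac{2561}{3} + 3474\right) + 10511 = \frac{7861}{3} + 10511 = \frac{39394}{3} \approx 13131.0$)
$S = \frac{39394}{3} \approx 13131.0$
$o = \frac{6469324961}{3}$ ($o = \left(39969 + 34694\right) \left(\frac{39394}{3} + 15751\right) = 74663 \cdot \frac{86647}{3} = \frac{6469324961}{3} \approx 2.1564 \cdot 10^{9}$)
$P{\left(F,N \right)} = -3 + \sqrt{4 + F}$ ($P{\left(F,N \right)} = -3 + \sqrt{F + 4} = -3 + \sqrt{4 + F}$)
$\frac{o}{P{\left(201,m{\left(4 \right)} \right)}} = \frac{6469324961}{3 \left(-3 + \sqrt{4 + 201}\right)} = \frac{6469324961}{3 \left(-3 + \sqrt{205}\right)}$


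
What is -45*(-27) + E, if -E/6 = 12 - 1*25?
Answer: 1293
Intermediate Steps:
E = 78 (E = -6*(12 - 1*25) = -6*(12 - 25) = -6*(-13) = 78)
-45*(-27) + E = -45*(-27) + 78 = 1215 + 78 = 1293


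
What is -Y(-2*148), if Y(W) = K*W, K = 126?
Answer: 37296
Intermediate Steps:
Y(W) = 126*W
-Y(-2*148) = -126*(-2*148) = -126*(-296) = -1*(-37296) = 37296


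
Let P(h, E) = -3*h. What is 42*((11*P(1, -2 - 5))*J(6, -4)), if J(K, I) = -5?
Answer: 6930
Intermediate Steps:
42*((11*P(1, -2 - 5))*J(6, -4)) = 42*((11*(-3*1))*(-5)) = 42*((11*(-3))*(-5)) = 42*(-33*(-5)) = 42*165 = 6930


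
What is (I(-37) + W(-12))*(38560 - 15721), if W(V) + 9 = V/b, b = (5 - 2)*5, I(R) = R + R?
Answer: -9569541/5 ≈ -1.9139e+6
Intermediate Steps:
I(R) = 2*R
b = 15 (b = 3*5 = 15)
W(V) = -9 + V/15
(I(-37) + W(-12))*(38560 - 15721) = (2*(-37) + (-9 + (1/15)*(-12)))*(38560 - 15721) = (-74 + (-9 - ⅘))*22839 = (-74 - 49/5)*22839 = -419/5*22839 = -9569541/5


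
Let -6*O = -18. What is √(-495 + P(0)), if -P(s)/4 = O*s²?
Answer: 3*I*√55 ≈ 22.249*I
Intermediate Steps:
O = 3 (O = -⅙*(-18) = 3)
P(s) = -12*s²
√(-495 + P(0)) = √(-495 - 12*0²) = √(-495 - 12*0) = √(-495 + 0) = √(-495) = 3*I*√55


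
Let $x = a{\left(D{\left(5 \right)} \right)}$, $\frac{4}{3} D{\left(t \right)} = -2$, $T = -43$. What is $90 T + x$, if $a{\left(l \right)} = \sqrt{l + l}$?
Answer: $-3870 + i \sqrt{3} \approx -3870.0 + 1.732 i$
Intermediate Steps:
$D{\left(t \right)} = - \frac{3}{2}$ ($D{\left(t \right)} = \frac{3}{4} \left(-2\right) = - \frac{3}{2}$)
$a{\left(l \right)} = \sqrt{2} \sqrt{l}$ ($a{\left(l \right)} = \sqrt{2 l} = \sqrt{2} \sqrt{l}$)
$x = i \sqrt{3}$ ($x = \sqrt{2} \sqrt{- \frac{3}{2}} = \sqrt{2} \frac{i \sqrt{6}}{2} = i \sqrt{3} \approx 1.732 i$)
$90 T + x = 90 \left(-43\right) + i \sqrt{3} = -3870 + i \sqrt{3}$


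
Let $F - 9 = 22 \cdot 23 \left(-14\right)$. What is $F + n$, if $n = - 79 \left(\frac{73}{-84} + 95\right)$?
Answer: $- \frac{1218953}{84} \approx -14511.0$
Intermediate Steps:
$n = - \frac{624653}{84}$ ($n = - 79 \left(73 \left(- \frac{1}{84}\right) + 95\right) = - 79 \left(- \frac{73}{84} + 95\right) = \left(-79\right) \frac{7907}{84} = - \frac{624653}{84} \approx -7436.3$)
$F = -7075$ ($F = 9 + 22 \cdot 23 \left(-14\right) = 9 + 506 \left(-14\right) = 9 - 7084 = -7075$)
$F + n = -7075 - \frac{624653}{84} = - \frac{1218953}{84}$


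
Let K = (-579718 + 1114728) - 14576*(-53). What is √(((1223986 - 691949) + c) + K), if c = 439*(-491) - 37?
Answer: √1623989 ≈ 1274.4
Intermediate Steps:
c = -215586 (c = -215549 - 37 = -215586)
K = 1307538 (K = 535010 + 772528 = 1307538)
√(((1223986 - 691949) + c) + K) = √(((1223986 - 691949) - 215586) + 1307538) = √((532037 - 215586) + 1307538) = √(316451 + 1307538) = √1623989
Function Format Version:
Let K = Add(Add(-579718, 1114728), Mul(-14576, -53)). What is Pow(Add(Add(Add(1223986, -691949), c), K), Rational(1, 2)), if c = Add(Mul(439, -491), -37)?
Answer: Pow(1623989, Rational(1, 2)) ≈ 1274.4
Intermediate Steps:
c = -215586 (c = Add(-215549, -37) = -215586)
K = 1307538 (K = Add(535010, 772528) = 1307538)
Pow(Add(Add(Add(1223986, -691949), c), K), Rational(1, 2)) = Pow(Add(Add(Add(1223986, -691949), -215586), 1307538), Rational(1, 2)) = Pow(Add(Add(532037, -215586), 1307538), Rational(1, 2)) = Pow(Add(316451, 1307538), Rational(1, 2)) = Pow(1623989, Rational(1, 2))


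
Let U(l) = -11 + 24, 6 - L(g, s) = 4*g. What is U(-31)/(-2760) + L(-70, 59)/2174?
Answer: 380549/3000120 ≈ 0.12684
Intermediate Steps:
L(g, s) = 6 - 4*g
U(l) = 13
U(-31)/(-2760) + L(-70, 59)/2174 = 13/(-2760) + (6 - 4*(-70))/2174 = 13*(-1/2760) + (6 + 280)*(1/2174) = -13/2760 + 286*(1/2174) = -13/2760 + 143/1087 = 380549/3000120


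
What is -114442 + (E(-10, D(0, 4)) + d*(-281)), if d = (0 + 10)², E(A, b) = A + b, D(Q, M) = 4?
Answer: -142548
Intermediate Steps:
d = 100 (d = 10² = 100)
-114442 + (E(-10, D(0, 4)) + d*(-281)) = -114442 + ((-10 + 4) + 100*(-281)) = -114442 + (-6 - 28100) = -114442 - 28106 = -142548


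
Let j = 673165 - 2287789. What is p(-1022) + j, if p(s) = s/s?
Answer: -1614623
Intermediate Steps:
p(s) = 1
j = -1614624
p(-1022) + j = 1 - 1614624 = -1614623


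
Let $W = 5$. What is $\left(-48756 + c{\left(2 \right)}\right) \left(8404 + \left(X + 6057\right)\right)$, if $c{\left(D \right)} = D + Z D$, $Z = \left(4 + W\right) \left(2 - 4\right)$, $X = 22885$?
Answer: $-1822111340$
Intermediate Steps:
$Z = -18$ ($Z = \left(4 + 5\right) \left(2 - 4\right) = 9 \left(-2\right) = -18$)
$c{\left(D \right)} = - 17 D$ ($c{\left(D \right)} = D - 18 D = - 17 D$)
$\left(-48756 + c{\left(2 \right)}\right) \left(8404 + \left(X + 6057\right)\right) = \left(-48756 - 34\right) \left(8404 + \left(22885 + 6057\right)\right) = \left(-48756 - 34\right) \left(8404 + 28942\right) = \left(-48790\right) 37346 = -1822111340$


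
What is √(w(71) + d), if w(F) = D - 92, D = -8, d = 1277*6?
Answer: √7562 ≈ 86.960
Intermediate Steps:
d = 7662
w(F) = -100 (w(F) = -8 - 92 = -100)
√(w(71) + d) = √(-100 + 7662) = √7562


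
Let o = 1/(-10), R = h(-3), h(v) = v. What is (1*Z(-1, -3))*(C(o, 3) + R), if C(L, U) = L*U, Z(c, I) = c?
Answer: 33/10 ≈ 3.3000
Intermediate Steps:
R = -3
o = -1/10 ≈ -0.10000
(1*Z(-1, -3))*(C(o, 3) + R) = (1*(-1))*(-1/10*3 - 3) = -(-3/10 - 3) = -1*(-33/10) = 33/10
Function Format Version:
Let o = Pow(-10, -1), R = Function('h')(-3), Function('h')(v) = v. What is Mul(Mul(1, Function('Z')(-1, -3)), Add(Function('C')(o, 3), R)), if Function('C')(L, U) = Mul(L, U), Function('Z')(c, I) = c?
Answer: Rational(33, 10) ≈ 3.3000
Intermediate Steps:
R = -3
o = Rational(-1, 10) ≈ -0.10000
Mul(Mul(1, Function('Z')(-1, -3)), Add(Function('C')(o, 3), R)) = Mul(Mul(1, -1), Add(Mul(Rational(-1, 10), 3), -3)) = Mul(-1, Add(Rational(-3, 10), -3)) = Mul(-1, Rational(-33, 10)) = Rational(33, 10)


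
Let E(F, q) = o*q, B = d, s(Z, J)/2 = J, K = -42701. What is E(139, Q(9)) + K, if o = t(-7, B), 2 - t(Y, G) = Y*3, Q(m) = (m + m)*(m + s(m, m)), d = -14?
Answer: -31523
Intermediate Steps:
s(Z, J) = 2*J
B = -14
Q(m) = 6*m² (Q(m) = (m + m)*(m + 2*m) = (2*m)*(3*m) = 6*m²)
t(Y, G) = 2 - 3*Y (t(Y, G) = 2 - Y*3 = 2 - 3*Y)
o = 23 (o = 2 - 3*(-7) = 2 + 21 = 23)
E(F, q) = 23*q
E(139, Q(9)) + K = 23*(6*9²) - 42701 = 23*(6*81) - 42701 = 23*486 - 42701 = 11178 - 42701 = -31523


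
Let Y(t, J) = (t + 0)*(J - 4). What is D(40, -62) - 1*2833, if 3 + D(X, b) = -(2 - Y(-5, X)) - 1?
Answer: -3019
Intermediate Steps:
Y(t, J) = t*(-4 + J)
D(X, b) = 14 - 5*X (D(X, b) = -3 + (-(2 - (-5)*(-4 + X)) - 1) = -3 + (-(2 - (20 - 5*X)) - 1) = -3 + (-(2 + (-20 + 5*X)) - 1) = -3 + (-(-18 + 5*X) - 1) = -3 + ((18 - 5*X) - 1) = -3 + (17 - 5*X) = 14 - 5*X)
D(40, -62) - 1*2833 = (14 - 5*40) - 1*2833 = (14 - 200) - 2833 = -186 - 2833 = -3019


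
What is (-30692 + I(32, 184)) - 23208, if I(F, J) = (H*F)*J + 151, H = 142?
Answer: 782347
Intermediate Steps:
I(F, J) = 151 + 142*F*J (I(F, J) = (142*F)*J + 151 = 142*F*J + 151 = 151 + 142*F*J)
(-30692 + I(32, 184)) - 23208 = (-30692 + (151 + 142*32*184)) - 23208 = (-30692 + (151 + 836096)) - 23208 = (-30692 + 836247) - 23208 = 805555 - 23208 = 782347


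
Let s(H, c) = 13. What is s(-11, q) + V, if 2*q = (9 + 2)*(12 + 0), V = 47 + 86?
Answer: 146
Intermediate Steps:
V = 133
q = 66 (q = ((9 + 2)*(12 + 0))/2 = (11*12)/2 = (½)*132 = 66)
s(-11, q) + V = 13 + 133 = 146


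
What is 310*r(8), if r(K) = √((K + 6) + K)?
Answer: 310*√22 ≈ 1454.0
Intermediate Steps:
r(K) = √(6 + 2*K) (r(K) = √((6 + K) + K) = √(6 + 2*K))
310*r(8) = 310*√(6 + 2*8) = 310*√(6 + 16) = 310*√22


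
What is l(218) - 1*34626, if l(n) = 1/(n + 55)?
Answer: -9452897/273 ≈ -34626.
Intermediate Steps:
l(n) = 1/(55 + n)
l(218) - 1*34626 = 1/(55 + 218) - 1*34626 = 1/273 - 34626 = -9452897/273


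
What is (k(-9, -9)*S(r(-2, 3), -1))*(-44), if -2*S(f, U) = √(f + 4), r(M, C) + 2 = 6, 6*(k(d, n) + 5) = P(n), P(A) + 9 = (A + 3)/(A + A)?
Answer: -2552*√2/9 ≈ -401.01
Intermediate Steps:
P(A) = -9 + (3 + A)/(2*A) (P(A) = -9 + (A + 3)/(A + A) = -9 + (3 + A)/((2*A)) = -9 + (3 + A)*(1/(2*A)) = -9 + (3 + A)/(2*A))
k(d, n) = -5 + (3 - 17*n)/(12*n) (k(d, n) = -5 + ((3 - 17*n)/(2*n))/6 = -5 + (3 - 17*n)/(12*n))
r(M, C) = 4 (r(M, C) = -2 + 6 = 4)
S(f, U) = -√(4 + f)/2 (S(f, U) = -√(f + 4)/2 = -√(4 + f)/2)
(k(-9, -9)*S(r(-2, 3), -1))*(-44) = (((1/12)*(3 - 77*(-9))/(-9))*(-√(4 + 4)/2))*(-44) = (((1/12)*(-⅑)*(3 + 693))*(-√2))*(-44) = (((1/12)*(-⅑)*696)*(-√2))*(-44) = -(-58)*√2/9*(-44) = (58*√2/9)*(-44) = -2552*√2/9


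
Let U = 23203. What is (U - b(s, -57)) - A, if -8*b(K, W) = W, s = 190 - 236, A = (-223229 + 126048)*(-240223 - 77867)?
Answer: -247298248753/8 ≈ -3.0912e+10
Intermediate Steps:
A = 30912304290 (A = -97181*(-318090) = 30912304290)
s = -46
b(K, W) = -W/8
(U - b(s, -57)) - A = (23203 - (-1)*(-57)/8) - 1*30912304290 = (23203 - 1*57/8) - 30912304290 = (23203 - 57/8) - 30912304290 = 185567/8 - 30912304290 = -247298248753/8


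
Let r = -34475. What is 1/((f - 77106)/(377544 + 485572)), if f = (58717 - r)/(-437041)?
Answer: -17146230898/1531753479 ≈ -11.194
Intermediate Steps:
f = -8472/39731 (f = (58717 - 1*(-34475))/(-437041) = (58717 + 34475)*(-1/437041) = 93192*(-1/437041) = -8472/39731 ≈ -0.21323)
1/((f - 77106)/(377544 + 485572)) = 1/((-8472/39731 - 77106)/(377544 + 485572)) = 1/(-3063506958/39731/863116) = 1/(-3063506958/39731*1/863116) = 1/(-1531753479/17146230898) = -17146230898/1531753479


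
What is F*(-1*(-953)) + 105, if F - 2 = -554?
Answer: -525951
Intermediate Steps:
F = -552 (F = 2 - 554 = -552)
F*(-1*(-953)) + 105 = -(-552)*(-953) + 105 = -552*953 + 105 = -526056 + 105 = -525951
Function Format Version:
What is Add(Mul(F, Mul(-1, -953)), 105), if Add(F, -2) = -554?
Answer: -525951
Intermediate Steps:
F = -552 (F = Add(2, -554) = -552)
Add(Mul(F, Mul(-1, -953)), 105) = Add(Mul(-552, Mul(-1, -953)), 105) = Add(Mul(-552, 953), 105) = Add(-526056, 105) = -525951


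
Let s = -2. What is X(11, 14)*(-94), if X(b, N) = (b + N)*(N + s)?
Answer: -28200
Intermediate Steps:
X(b, N) = (-2 + N)*(N + b) (X(b, N) = (b + N)*(N - 2) = (N + b)*(-2 + N) = (-2 + N)*(N + b))
X(11, 14)*(-94) = (14**2 - 2*14 - 2*11 + 14*11)*(-94) = (196 - 28 - 22 + 154)*(-94) = 300*(-94) = -28200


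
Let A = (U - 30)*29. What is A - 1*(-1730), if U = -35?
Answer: -155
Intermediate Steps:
A = -1885 (A = (-35 - 30)*29 = -65*29 = -1885)
A - 1*(-1730) = -1885 - 1*(-1730) = -1885 + 1730 = -155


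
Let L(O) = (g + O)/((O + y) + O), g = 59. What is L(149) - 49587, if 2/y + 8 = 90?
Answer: -605895025/12219 ≈ -49586.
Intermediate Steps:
y = 1/41 (y = 2/(-8 + 90) = 2/82 = 2*(1/82) = 1/41 ≈ 0.024390)
L(O) = (59 + O)/(1/41 + 2*O) (L(O) = (59 + O)/((O + 1/41) + O) = (59 + O)/((1/41 + O) + O) = (59 + O)/(1/41 + 2*O))
L(149) - 49587 = 41*(59 + 149)/(1 + 82*149) - 49587 = 41*208/(1 + 12218) - 49587 = 41*208/12219 - 49587 = 41*(1/12219)*208 - 49587 = 8528/12219 - 49587 = -605895025/12219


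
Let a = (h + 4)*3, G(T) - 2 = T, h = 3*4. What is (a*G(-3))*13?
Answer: -624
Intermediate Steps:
h = 12
G(T) = 2 + T
a = 48 (a = (12 + 4)*3 = 16*3 = 48)
(a*G(-3))*13 = (48*(2 - 3))*13 = (48*(-1))*13 = -48*13 = -624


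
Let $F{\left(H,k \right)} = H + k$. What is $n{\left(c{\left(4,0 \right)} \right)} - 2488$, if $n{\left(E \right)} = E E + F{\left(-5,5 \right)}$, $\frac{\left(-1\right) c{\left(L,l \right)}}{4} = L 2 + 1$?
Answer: $-1192$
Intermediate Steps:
$c{\left(L,l \right)} = -4 - 8 L$ ($c{\left(L,l \right)} = - 4 \left(L 2 + 1\right) = - 4 \left(2 L + 1\right) = - 4 \left(1 + 2 L\right) = -4 - 8 L$)
$n{\left(E \right)} = E^{2}$ ($n{\left(E \right)} = E E + \left(-5 + 5\right) = E^{2} + 0 = E^{2}$)
$n{\left(c{\left(4,0 \right)} \right)} - 2488 = \left(-4 - 32\right)^{2} - 2488 = \left(-36\right)^{2} - 2488 = 1296 - 2488 = -1192$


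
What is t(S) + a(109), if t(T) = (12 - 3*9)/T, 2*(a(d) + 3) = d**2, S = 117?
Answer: 463115/78 ≈ 5937.4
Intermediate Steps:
a(d) = -3 + d**2/2
t(T) = -15/T (t(T) = (12 - 27)/T = -15/T)
t(S) + a(109) = -15/117 + (-3 + (1/2)*109**2) = -15*1/117 + (-3 + (1/2)*11881) = -5/39 + (-3 + 11881/2) = -5/39 + 11875/2 = 463115/78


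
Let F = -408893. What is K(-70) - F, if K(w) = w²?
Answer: 413793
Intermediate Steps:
K(-70) - F = (-70)² - 1*(-408893) = 4900 + 408893 = 413793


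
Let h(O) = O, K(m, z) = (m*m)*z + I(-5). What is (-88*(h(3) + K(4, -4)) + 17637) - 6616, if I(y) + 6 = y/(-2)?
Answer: 16697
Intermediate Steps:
I(y) = -6 - y/2 (I(y) = -6 + y/(-2) = -6 + y*(-½) = -6 - y/2)
K(m, z) = -7/2 + z*m² (K(m, z) = (m*m)*z + (-6 - ½*(-5)) = m²*z + (-6 + 5/2) = z*m² - 7/2 = -7/2 + z*m²)
(-88*(h(3) + K(4, -4)) + 17637) - 6616 = (-88*(3 + (-7/2 - 4*4²)) + 17637) - 6616 = (-88*(3 + (-7/2 - 4*16)) + 17637) - 6616 = (-88*(3 + (-7/2 - 64)) + 17637) - 6616 = (-88*(3 - 135/2) + 17637) - 6616 = (-88*(-129/2) + 17637) - 6616 = (5676 + 17637) - 6616 = 23313 - 6616 = 16697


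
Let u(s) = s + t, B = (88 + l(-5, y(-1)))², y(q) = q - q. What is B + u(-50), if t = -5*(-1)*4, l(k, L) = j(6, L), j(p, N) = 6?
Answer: 8806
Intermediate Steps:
y(q) = 0
l(k, L) = 6
B = 8836 (B = (88 + 6)² = 94² = 8836)
t = 20 (t = 5*4 = 20)
u(s) = 20 + s (u(s) = s + 20 = 20 + s)
B + u(-50) = 8836 + (20 - 50) = 8836 - 30 = 8806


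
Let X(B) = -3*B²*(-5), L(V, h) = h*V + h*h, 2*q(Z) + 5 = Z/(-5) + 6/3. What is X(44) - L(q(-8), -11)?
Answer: 289113/10 ≈ 28911.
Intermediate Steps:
q(Z) = -3/2 - Z/10 (q(Z) = -5/2 + (Z/(-5) + 6/3)/2 = -5/2 + (Z*(-⅕) + 6*(⅓))/2 = -5/2 + (-Z/5 + 2)/2 = -5/2 + (2 - Z/5)/2 = -5/2 + (1 - Z/10) = -3/2 - Z/10)
L(V, h) = h² + V*h (L(V, h) = V*h + h² = h² + V*h)
X(B) = 15*B²
X(44) - L(q(-8), -11) = 15*44² - (-11)*((-3/2 - ⅒*(-8)) - 11) = 15*1936 - (-11)*((-3/2 + ⅘) - 11) = 29040 - (-11)*(-7/10 - 11) = 29040 - (-11)*(-117)/10 = 29040 - 1*1287/10 = 29040 - 1287/10 = 289113/10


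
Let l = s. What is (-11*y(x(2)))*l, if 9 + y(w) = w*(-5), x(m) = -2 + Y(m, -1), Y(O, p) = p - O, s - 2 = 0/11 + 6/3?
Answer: -704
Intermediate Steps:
s = 4 (s = 2 + (0/11 + 6/3) = 2 + (0*(1/11) + 6*(⅓)) = 2 + (0 + 2) = 2 + 2 = 4)
x(m) = -3 - m (x(m) = -2 + (-1 - m) = -3 - m)
y(w) = -9 - 5*w (y(w) = -9 + w*(-5) = -9 - 5*w)
l = 4
(-11*y(x(2)))*l = -11*(-9 - 5*(-3 - 1*2))*4 = -11*(-9 - 5*(-3 - 2))*4 = -11*(-9 - 5*(-5))*4 = -11*(-9 + 25)*4 = -11*16*4 = -176*4 = -704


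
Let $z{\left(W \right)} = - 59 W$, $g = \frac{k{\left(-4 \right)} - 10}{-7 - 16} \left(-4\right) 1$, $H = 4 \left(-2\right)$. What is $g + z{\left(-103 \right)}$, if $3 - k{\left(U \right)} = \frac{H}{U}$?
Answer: $\frac{139735}{23} \approx 6075.4$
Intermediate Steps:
$H = -8$
$k{\left(U \right)} = 3 + \frac{8}{U}$ ($k{\left(U \right)} = 3 - - \frac{8}{U} = 3 + \frac{8}{U}$)
$g = - \frac{36}{23}$ ($g = \frac{\left(3 + \frac{8}{-4}\right) - 10}{-7 - 16} \left(-4\right) 1 = \frac{\left(3 + 8 \left(- \frac{1}{4}\right)\right) - 10}{-23} \left(-4\right) 1 = \left(\left(3 - 2\right) - 10\right) \left(- \frac{1}{23}\right) \left(-4\right) 1 = \left(1 - 10\right) \left(- \frac{1}{23}\right) \left(-4\right) 1 = \left(-9\right) \left(- \frac{1}{23}\right) \left(-4\right) 1 = \frac{9}{23} \left(-4\right) 1 = \left(- \frac{36}{23}\right) 1 = - \frac{36}{23} \approx -1.5652$)
$g + z{\left(-103 \right)} = - \frac{36}{23} - -6077 = - \frac{36}{23} + 6077 = \frac{139735}{23}$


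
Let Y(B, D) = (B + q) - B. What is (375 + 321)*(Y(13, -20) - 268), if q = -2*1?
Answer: -187920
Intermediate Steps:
q = -2
Y(B, D) = -2 (Y(B, D) = (B - 2) - B = (-2 + B) - B = -2)
(375 + 321)*(Y(13, -20) - 268) = (375 + 321)*(-2 - 268) = 696*(-270) = -187920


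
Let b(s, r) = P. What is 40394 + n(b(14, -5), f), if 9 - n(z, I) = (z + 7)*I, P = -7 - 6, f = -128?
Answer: 39635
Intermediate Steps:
P = -13
b(s, r) = -13
n(z, I) = 9 - I*(7 + z) (n(z, I) = 9 - (z + 7)*I = 9 - (7 + z)*I = 9 - I*(7 + z))
40394 + n(b(14, -5), f) = 40394 + (9 - 7*(-128) - 1*(-128)*(-13)) = 40394 + (9 + 896 - 1664) = 40394 - 759 = 39635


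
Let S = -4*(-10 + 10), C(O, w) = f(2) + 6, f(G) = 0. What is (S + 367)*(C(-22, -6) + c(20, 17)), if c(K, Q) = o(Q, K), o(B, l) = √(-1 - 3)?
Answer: 2202 + 734*I ≈ 2202.0 + 734.0*I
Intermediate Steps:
o(B, l) = 2*I (o(B, l) = √(-4) = 2*I)
c(K, Q) = 2*I
C(O, w) = 6 (C(O, w) = 0 + 6 = 6)
S = 0 (S = -4*0 = 0)
(S + 367)*(C(-22, -6) + c(20, 17)) = (0 + 367)*(6 + 2*I) = 367*(6 + 2*I) = 2202 + 734*I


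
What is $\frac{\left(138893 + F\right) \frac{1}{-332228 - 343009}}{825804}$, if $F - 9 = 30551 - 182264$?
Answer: $\frac{12811}{557613415548} \approx 2.2975 \cdot 10^{-8}$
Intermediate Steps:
$F = -151704$ ($F = 9 + \left(30551 - 182264\right) = 9 - 151713 = -151704$)
$\frac{\left(138893 + F\right) \frac{1}{-332228 - 343009}}{825804} = \frac{\left(138893 - 151704\right) \frac{1}{-332228 - 343009}}{825804} = - \frac{12811}{-675237} \cdot \frac{1}{825804} = \left(-12811\right) \left(- \frac{1}{675237}\right) \frac{1}{825804} = \frac{12811}{675237} \cdot \frac{1}{825804} = \frac{12811}{557613415548}$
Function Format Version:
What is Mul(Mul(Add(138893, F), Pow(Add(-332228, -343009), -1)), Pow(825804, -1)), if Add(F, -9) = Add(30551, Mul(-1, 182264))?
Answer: Rational(12811, 557613415548) ≈ 2.2975e-8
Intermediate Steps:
F = -151704 (F = Add(9, Add(30551, Mul(-1, 182264))) = Add(9, Add(30551, -182264)) = Add(9, -151713) = -151704)
Mul(Mul(Add(138893, F), Pow(Add(-332228, -343009), -1)), Pow(825804, -1)) = Mul(Mul(Add(138893, -151704), Pow(Add(-332228, -343009), -1)), Pow(825804, -1)) = Mul(Mul(-12811, Pow(-675237, -1)), Rational(1, 825804)) = Mul(Mul(-12811, Rational(-1, 675237)), Rational(1, 825804)) = Mul(Rational(12811, 675237), Rational(1, 825804)) = Rational(12811, 557613415548)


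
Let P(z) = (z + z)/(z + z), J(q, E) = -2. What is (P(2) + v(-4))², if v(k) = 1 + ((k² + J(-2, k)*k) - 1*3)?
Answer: 529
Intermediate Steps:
v(k) = -2 + k² - 2*k (v(k) = 1 + ((k² - 2*k) - 1*3) = 1 + ((k² - 2*k) - 3) = 1 + (-3 + k² - 2*k) = -2 + k² - 2*k)
P(z) = 1 (P(z) = (2*z)/((2*z)) = (2*z)*(1/(2*z)) = 1)
(P(2) + v(-4))² = (1 + (-2 + (-4)² - 2*(-4)))² = (1 + (-2 + 16 + 8))² = (1 + 22)² = 23² = 529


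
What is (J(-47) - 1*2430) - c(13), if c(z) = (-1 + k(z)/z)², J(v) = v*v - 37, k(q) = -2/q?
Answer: -7397979/28561 ≈ -259.02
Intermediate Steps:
J(v) = -37 + v² (J(v) = v² - 37 = -37 + v²)
c(z) = (-1 - 2/z²)² (c(z) = (-1 + (-2/z)/z)² = (-1 - 2/z²)²)
(J(-47) - 1*2430) - c(13) = ((-37 + (-47)²) - 1*2430) - (2 + 13²)²/13⁴ = ((-37 + 2209) - 2430) - (2 + 169)²/28561 = (2172 - 2430) - 171²/28561 = -258 - 29241/28561 = -7397979/28561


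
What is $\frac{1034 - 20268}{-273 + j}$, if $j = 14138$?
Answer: $- \frac{326}{235} \approx -1.3872$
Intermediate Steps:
$\frac{1034 - 20268}{-273 + j} = \frac{1034 - 20268}{-273 + 14138} = - \frac{19234}{13865} = \left(-19234\right) \frac{1}{13865} = - \frac{326}{235}$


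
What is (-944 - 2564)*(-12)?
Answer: 42096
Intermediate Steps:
(-944 - 2564)*(-12) = -3508*(-12) = 42096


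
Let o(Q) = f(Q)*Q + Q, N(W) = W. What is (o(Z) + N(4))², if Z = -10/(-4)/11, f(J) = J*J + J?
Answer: 2087301969/113379904 ≈ 18.410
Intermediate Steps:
f(J) = J + J² (f(J) = J² + J = J + J²)
Z = 5/22 (Z = -10*(-¼)*(1/11) = (5/2)*(1/11) = 5/22 ≈ 0.22727)
o(Q) = Q + Q²*(1 + Q) (o(Q) = (Q*(1 + Q))*Q + Q = Q²*(1 + Q) + Q = Q + Q²*(1 + Q))
(o(Z) + N(4))² = (5*(1 + 5*(1 + 5/22)/22)/22 + 4)² = (5*(1 + (5/22)*(27/22))/22 + 4)² = (5*(1 + 135/484)/22 + 4)² = ((5/22)*(619/484) + 4)² = (3095/10648 + 4)² = (45687/10648)² = 2087301969/113379904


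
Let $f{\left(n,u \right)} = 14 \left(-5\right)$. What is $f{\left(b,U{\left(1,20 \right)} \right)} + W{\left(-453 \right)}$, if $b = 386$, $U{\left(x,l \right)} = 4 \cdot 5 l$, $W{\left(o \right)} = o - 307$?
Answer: $-830$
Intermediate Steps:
$W{\left(o \right)} = -307 + o$ ($W{\left(o \right)} = o - 307 = -307 + o$)
$U{\left(x,l \right)} = 20 l$
$f{\left(n,u \right)} = -70$
$f{\left(b,U{\left(1,20 \right)} \right)} + W{\left(-453 \right)} = -70 - 760 = -830$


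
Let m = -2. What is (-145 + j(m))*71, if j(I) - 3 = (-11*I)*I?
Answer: -13206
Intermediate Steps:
j(I) = 3 - 11*I² (j(I) = 3 + (-11*I)*I = 3 - 11*I²)
(-145 + j(m))*71 = (-145 + (3 - 11*(-2)²))*71 = (-145 + (3 - 11*4))*71 = (-145 + (3 - 44))*71 = (-145 - 41)*71 = -186*71 = -13206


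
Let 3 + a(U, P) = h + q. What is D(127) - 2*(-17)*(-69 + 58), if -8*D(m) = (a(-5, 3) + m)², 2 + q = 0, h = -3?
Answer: -17153/8 ≈ -2144.1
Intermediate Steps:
q = -2 (q = -2 + 0 = -2)
a(U, P) = -8 (a(U, P) = -3 + (-3 - 2) = -3 - 5 = -8)
D(m) = -(-8 + m)²/8
D(127) - 2*(-17)*(-69 + 58) = -(-8 + 127)²/8 - 2*(-17)*(-69 + 58) = -⅛*119² - (-34)*(-11) = -⅛*14161 - 1*374 = -14161/8 - 374 = -17153/8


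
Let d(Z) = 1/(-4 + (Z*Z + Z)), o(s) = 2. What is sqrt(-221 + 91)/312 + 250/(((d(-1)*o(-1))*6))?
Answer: -250/3 + I*sqrt(130)/312 ≈ -83.333 + 0.036544*I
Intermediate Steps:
d(Z) = 1/(-4 + Z + Z**2) (d(Z) = 1/(-4 + (Z**2 + Z)) = 1/(-4 + (Z + Z**2)) = 1/(-4 + Z + Z**2))
sqrt(-221 + 91)/312 + 250/(((d(-1)*o(-1))*6)) = sqrt(-221 + 91)/312 + 250/(((2/(-4 - 1 + (-1)**2))*6)) = sqrt(-130)*(1/312) + 250/(((2/(-4 - 1 + 1))*6)) = (I*sqrt(130))*(1/312) + 250/(((2/(-4))*6)) = I*sqrt(130)/312 + 250/((-1/4*2*6)) = I*sqrt(130)/312 + 250/((-1/2*6)) = I*sqrt(130)/312 + 250/(-3) = I*sqrt(130)/312 + 250*(-1/3) = I*sqrt(130)/312 - 250/3 = -250/3 + I*sqrt(130)/312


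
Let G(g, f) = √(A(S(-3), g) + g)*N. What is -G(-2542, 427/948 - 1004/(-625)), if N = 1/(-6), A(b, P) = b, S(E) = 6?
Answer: I*√634/3 ≈ 8.3931*I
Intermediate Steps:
N = -⅙ (N = 1*(-⅙) = -⅙ ≈ -0.16667)
G(g, f) = -√(6 + g)/6 (G(g, f) = √(6 + g)*(-⅙) = -√(6 + g)/6)
-G(-2542, 427/948 - 1004/(-625)) = -(-1)*√(6 - 2542)/6 = -(-1)*√(-2536)/6 = -(-1)*2*I*√634/6 = -(-1)*I*√634/3 = I*√634/3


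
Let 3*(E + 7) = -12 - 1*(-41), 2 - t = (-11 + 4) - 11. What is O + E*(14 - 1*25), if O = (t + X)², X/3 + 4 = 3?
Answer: 779/3 ≈ 259.67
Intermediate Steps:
X = -3 (X = -12 + 3*3 = -12 + 9 = -3)
t = 20 (t = 2 - ((-11 + 4) - 11) = 2 - (-7 - 11) = 2 - 1*(-18) = 2 + 18 = 20)
O = 289 (O = (20 - 3)² = 17² = 289)
E = 8/3 (E = -7 + (-12 - 1*(-41))/3 = -7 + (-12 + 41)/3 = -7 + (⅓)*29 = -7 + 29/3 = 8/3 ≈ 2.6667)
O + E*(14 - 1*25) = 289 + 8*(14 - 1*25)/3 = 289 + 8*(14 - 25)/3 = 289 + (8/3)*(-11) = 289 - 88/3 = 779/3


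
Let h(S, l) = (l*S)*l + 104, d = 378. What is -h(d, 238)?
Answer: -21411536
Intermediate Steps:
h(S, l) = 104 + S*l² (h(S, l) = (S*l)*l + 104 = S*l² + 104 = 104 + S*l²)
-h(d, 238) = -(104 + 378*238²) = -(104 + 378*56644) = -(104 + 21411432) = -1*21411536 = -21411536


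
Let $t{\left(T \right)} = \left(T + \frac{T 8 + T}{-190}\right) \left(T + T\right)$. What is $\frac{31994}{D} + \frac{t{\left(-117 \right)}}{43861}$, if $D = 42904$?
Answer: $\frac{119808033083}{89386086340} \approx 1.3403$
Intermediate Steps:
$t{\left(T \right)} = \frac{181 T^{2}}{95}$ ($t{\left(T \right)} = \left(T + \left(8 T + T\right) \left(- \frac{1}{190}\right)\right) 2 T = \left(T + 9 T \left(- \frac{1}{190}\right)\right) 2 T = \left(T - \frac{9 T}{190}\right) 2 T = \frac{181 T}{190} \cdot 2 T = \frac{181 T^{2}}{95}$)
$\frac{31994}{D} + \frac{t{\left(-117 \right)}}{43861} = \frac{31994}{42904} + \frac{\frac{181}{95} \left(-117\right)^{2}}{43861} = 31994 \cdot \frac{1}{42904} + \frac{181}{95} \cdot 13689 \cdot \frac{1}{43861} = \frac{15997}{21452} + \frac{2477709}{95} \cdot \frac{1}{43861} = \frac{15997}{21452} + \frac{2477709}{4166795} = \frac{119808033083}{89386086340}$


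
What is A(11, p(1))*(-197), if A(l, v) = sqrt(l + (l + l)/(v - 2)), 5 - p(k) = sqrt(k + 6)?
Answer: -197*sqrt(55 - 11*sqrt(7))/sqrt(3 - sqrt(7)) ≈ -1684.4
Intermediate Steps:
p(k) = 5 - sqrt(6 + k) (p(k) = 5 - sqrt(k + 6) = 5 - sqrt(6 + k))
A(l, v) = sqrt(l + 2*l/(-2 + v)) (A(l, v) = sqrt(l + (2*l)/(-2 + v)) = sqrt(l + 2*l/(-2 + v)))
A(11, p(1))*(-197) = sqrt(11*(5 - sqrt(6 + 1))/(-2 + (5 - sqrt(6 + 1))))*(-197) = sqrt(11*(5 - sqrt(7))/(-2 + (5 - sqrt(7))))*(-197) = sqrt(11*(5 - sqrt(7))/(3 - sqrt(7)))*(-197) = (sqrt(11)*sqrt(5 - sqrt(7))/sqrt(3 - sqrt(7)))*(-197) = -197*sqrt(11)*sqrt(5 - sqrt(7))/sqrt(3 - sqrt(7))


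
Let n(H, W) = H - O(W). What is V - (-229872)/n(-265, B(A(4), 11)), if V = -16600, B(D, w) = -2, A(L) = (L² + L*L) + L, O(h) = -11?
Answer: -2223136/127 ≈ -17505.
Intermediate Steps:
A(L) = L + 2*L² (A(L) = (L² + L²) + L = 2*L² + L = L + 2*L²)
n(H, W) = 11 + H (n(H, W) = H - 1*(-11) = H + 11 = 11 + H)
V - (-229872)/n(-265, B(A(4), 11)) = -16600 - (-229872)/(11 - 265) = -16600 - (-229872)/(-254) = -16600 - (-229872)*(-1)/254 = -16600 - 1*114936/127 = -16600 - 114936/127 = -2223136/127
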